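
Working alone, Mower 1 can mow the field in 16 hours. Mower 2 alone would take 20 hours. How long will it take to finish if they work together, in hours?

80/9 hours

Combined rate: 1/16 + 1/20 = (5 + 4)/80 = 9/80 per hour.
Time = 1 ÷ (9/80) = 80/9 hours.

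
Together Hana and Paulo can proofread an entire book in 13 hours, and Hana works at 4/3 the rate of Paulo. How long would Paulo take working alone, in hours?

91/3 hours

Let Paulo's rate be r; then Hana's rate is (4/3)r, so together (4/3 + 1)r = (7/3)r = 1/13.
Thus r = 3/91 per hour.
Paulo alone: 91/3 hours; Hana alone: 91/4 hours.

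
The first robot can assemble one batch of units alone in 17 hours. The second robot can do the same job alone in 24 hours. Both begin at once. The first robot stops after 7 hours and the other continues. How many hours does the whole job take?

240/17 hours

In the first 7 hours the combined rate is 41/408, so 287/408 of the job is done, leaving 121/408.
After the first robot leaves the rate is 1/24 per hour; the remaining 121/408 takes 121/17 hours.
Total = 7 + 121/17 = 240/17 hours.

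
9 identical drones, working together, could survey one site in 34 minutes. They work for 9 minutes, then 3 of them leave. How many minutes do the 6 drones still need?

75/2 minutes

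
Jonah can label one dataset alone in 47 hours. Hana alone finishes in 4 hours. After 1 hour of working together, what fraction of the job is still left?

Combined rate: 1/47 + 1/4 = (4 + 47)/188 = 51/188 per hour.
In 1 hour they complete 1·51/188 = 51/188 of the job.
So 137/188 remains.

137/188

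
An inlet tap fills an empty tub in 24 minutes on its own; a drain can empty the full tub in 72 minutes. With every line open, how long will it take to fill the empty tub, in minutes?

Net rate = 1/24 − 1/72 = (3 − 1)/72 = 2/72 = 1/36 per minute.
Filling time = 1 ÷ (1/36) = 36 minutes.

36 minutes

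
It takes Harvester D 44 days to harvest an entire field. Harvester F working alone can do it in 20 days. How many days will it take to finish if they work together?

Combined rate: 1/44 + 1/20 = (5 + 11)/220 = 16/220 = 4/55 per day.
Time = 1 ÷ (4/55) = 55/4 days.

55/4 days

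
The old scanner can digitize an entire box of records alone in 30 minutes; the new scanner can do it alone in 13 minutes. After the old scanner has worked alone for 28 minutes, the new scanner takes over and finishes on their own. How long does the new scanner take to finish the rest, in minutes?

In 28 minutes the old scanner does 28/30 = 14/15 of the job, leaving 1/15.
The new scanner works at 1/13 per minute, so finishing takes 1/15 ÷ 1/13 = 13/15 minutes.

13/15 minutes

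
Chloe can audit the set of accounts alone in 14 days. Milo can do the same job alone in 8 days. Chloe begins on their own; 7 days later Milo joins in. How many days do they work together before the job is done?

In the first 7 days Chloe alone does 7/14 = 1/2 of the job, leaving 1/2.
Once everyone is working, combined rate: 1/14 + 1/8 = (4 + 7)/56 = 11/56 per day.
Remaining 1/2 at 11/56 per day takes 28/11 days.

28/11 days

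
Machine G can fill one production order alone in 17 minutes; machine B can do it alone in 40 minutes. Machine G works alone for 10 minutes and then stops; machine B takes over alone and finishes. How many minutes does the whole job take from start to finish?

450/17 minutes

In 10 minutes machine G does 10/17 of the job, leaving 7/17.
Machine B works at 1/40 per minute, so finishing takes 7/17 ÷ 1/40 = 280/17 minutes.
Total time = 10 + 280/17 = 450/17 minutes.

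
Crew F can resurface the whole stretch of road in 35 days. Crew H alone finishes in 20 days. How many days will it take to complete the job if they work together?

Combined rate: 1/35 + 1/20 = (4 + 7)/140 = 11/140 per day.
Time = 1 ÷ (11/140) = 140/11 days.

140/11 days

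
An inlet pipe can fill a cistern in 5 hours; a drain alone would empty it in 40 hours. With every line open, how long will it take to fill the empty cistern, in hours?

40/7 hours

Net rate = 1/5 − 1/40 = (8 − 1)/40 = 7/40 per hour.
Filling time = 1 ÷ (7/40) = 40/7 hours.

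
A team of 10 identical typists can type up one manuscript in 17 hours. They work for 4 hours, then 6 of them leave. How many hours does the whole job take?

73/2 hours

One typist does 1/170 of the job per hour.
After 4 hours with 10 typists, 4/17 is done (13/17 left).
With 4 typists the rate is 4/170 = 2/85, so the rest takes 13/17 ÷ 2/85 = 65/2 hours.
Total = 4 + 65/2 = 73/2 hours.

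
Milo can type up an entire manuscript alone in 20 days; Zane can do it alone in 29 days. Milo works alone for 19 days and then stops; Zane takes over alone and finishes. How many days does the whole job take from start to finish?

409/20 days

In 19 days Milo does 19/20 of the job, leaving 1/20.
Zane works at 1/29 per day, so finishing takes 1/20 ÷ 1/29 = 29/20 days.
Total time = 19 + 29/20 = 409/20 days.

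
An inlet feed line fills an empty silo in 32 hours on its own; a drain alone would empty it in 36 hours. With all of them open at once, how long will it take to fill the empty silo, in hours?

Net rate = 1/32 − 1/36 = (9 − 8)/288 = 1/288 per hour.
Filling time = 1 ÷ (1/288) = 288 hours.

288 hours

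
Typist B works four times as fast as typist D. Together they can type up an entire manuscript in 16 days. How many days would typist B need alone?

Let typist D's rate be r; then typist B's rate is 4r, so together (4 + 1)r = 5r = 1/16.
Thus r = 1/80 per day.
Typist D alone: 80 days; typist B alone: 20 days.

20 days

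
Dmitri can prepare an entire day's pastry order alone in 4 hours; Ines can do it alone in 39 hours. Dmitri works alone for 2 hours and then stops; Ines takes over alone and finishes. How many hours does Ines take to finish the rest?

In 2 hours Dmitri does 2/4 = 1/2 of the job, leaving 1/2.
Ines works at 1/39 per hour, so finishing takes 1/2 ÷ 1/39 = 39/2 hours.

39/2 hours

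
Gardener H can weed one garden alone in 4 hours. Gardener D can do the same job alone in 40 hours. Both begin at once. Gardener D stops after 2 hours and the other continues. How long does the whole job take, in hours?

19/5 hours

In the first 2 hours the combined rate is 11/40, so 11/20 of the job is done, leaving 9/20.
After Gardener D leaves the rate is 1/4 per hour; the remaining 9/20 takes 9/5 hours.
Total = 2 + 9/5 = 19/5 hours.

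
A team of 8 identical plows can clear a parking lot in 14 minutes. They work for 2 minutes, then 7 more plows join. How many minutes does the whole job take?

One plow does 1/112 of the job per minute.
After 2 minutes with 8 plows, 1/7 is done (6/7 left).
With 15 plows the rate is 15/112, so the rest takes 6/7 ÷ 15/112 = 32/5 minutes.
Total = 2 + 32/5 = 42/5 minutes.

42/5 minutes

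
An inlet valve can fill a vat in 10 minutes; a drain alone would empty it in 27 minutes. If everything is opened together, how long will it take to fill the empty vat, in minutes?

Net rate = 1/10 − 1/27 = (27 − 10)/270 = 17/270 per minute.
Filling time = 1 ÷ (17/270) = 270/17 minutes.

270/17 minutes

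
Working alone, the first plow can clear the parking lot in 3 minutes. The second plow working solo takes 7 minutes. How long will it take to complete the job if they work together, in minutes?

With two workers the combined time is the product over the sum: 3·7/(3+7) = 21/10 minutes.

21/10 minutes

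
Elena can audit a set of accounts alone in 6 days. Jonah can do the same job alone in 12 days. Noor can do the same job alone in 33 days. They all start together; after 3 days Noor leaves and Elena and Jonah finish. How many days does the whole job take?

In the first 3 days the combined rate is 37/132, so 37/44 of the job is done, leaving 7/44.
After Noor leaves the rate is 1/4 per day; the remaining 7/44 takes 7/11 days.
Total = 3 + 7/11 = 40/11 days.

40/11 days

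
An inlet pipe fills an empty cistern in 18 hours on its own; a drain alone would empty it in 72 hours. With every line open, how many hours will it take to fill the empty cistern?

24 hours

Net rate = 1/18 − 1/72 = (4 − 1)/72 = 3/72 = 1/24 per hour.
Filling time = 1 ÷ (1/24) = 24 hours.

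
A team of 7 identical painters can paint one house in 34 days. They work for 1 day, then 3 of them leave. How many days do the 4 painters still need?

One painter does 1/238 of the job per day.
After 1 day with 7 painters, 1/34 is done (33/34 left).
With 4 painters the rate is 4/238 = 2/119, so the rest takes 33/34 ÷ 2/119 = 231/4 days.

231/4 days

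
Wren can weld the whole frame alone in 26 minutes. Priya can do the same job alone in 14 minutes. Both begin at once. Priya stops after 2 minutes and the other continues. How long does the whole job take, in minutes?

156/7 minutes

In the first 2 minutes the combined rate is 10/91, so 20/91 of the job is done, leaving 71/91.
After Priya leaves the rate is 1/26 per minute; the remaining 71/91 takes 142/7 minutes.
Total = 2 + 142/7 = 156/7 minutes.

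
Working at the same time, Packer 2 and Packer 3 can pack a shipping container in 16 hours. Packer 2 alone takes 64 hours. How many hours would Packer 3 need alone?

Combined rate is 1/16 per hour.
Known contribution: 1/64 per hour.
So Packer 3's rate is 1/16 − 1/64 = 3/64, meaning 64/3 hours alone.

64/3 hours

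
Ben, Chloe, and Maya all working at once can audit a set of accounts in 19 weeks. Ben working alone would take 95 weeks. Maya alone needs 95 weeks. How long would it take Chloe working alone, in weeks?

Combined rate is 1/19 per week.
Known contribution: 1/95 + 1/95 = (1 + 1)/95 = 2/95 per week.
So Chloe's rate is 1/19 − 2/95 = 3/95, meaning 95/3 weeks alone.

95/3 weeks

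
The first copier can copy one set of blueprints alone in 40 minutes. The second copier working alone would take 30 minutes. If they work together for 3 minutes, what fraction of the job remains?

33/40

Combined rate: 1/40 + 1/30 = (3 + 4)/120 = 7/120 per minute.
In 3 minutes they complete 3·7/120 = 7/40 of the job.
So 33/40 remains.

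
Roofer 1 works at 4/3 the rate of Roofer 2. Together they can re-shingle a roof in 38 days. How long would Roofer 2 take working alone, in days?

266/3 days

Let Roofer 2's rate be r; then Roofer 1's rate is (4/3)r, so together (4/3 + 1)r = (7/3)r = 1/38.
Thus r = 3/266 per day.
Roofer 2 alone: 266/3 days; Roofer 1 alone: 133/2 days.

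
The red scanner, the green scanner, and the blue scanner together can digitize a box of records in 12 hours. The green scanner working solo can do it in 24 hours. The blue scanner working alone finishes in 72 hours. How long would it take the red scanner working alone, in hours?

36 hours

Combined rate is 1/12 per hour.
Known contribution: 1/24 + 1/72 = (3 + 1)/72 = 4/72 = 1/18 per hour.
So the red scanner's rate is 1/12 − 1/18 = 1/36, meaning 36 hours alone.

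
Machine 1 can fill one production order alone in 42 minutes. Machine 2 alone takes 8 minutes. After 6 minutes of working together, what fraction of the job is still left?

Combined rate: 1/42 + 1/8 = (4 + 21)/168 = 25/168 per minute.
In 6 minutes they complete 6·25/168 = 25/28 of the job.
So 3/28 remains.

3/28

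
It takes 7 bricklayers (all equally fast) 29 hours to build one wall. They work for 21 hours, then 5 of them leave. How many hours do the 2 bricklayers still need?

One bricklayer does 1/203 of the job per hour.
After 21 hours with 7 bricklayers, 21/29 is done (8/29 left).
With 2 bricklayers the rate is 2/203, so the rest takes 8/29 ÷ 2/203 = 28 hours.

28 hours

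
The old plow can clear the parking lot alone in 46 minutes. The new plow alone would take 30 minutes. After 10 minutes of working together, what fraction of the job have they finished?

38/69

Combined rate: 1/46 + 1/30 = (15 + 23)/690 = 38/690 = 19/345 per minute.
In 10 minutes they complete 10·19/345 = 38/69 of the job.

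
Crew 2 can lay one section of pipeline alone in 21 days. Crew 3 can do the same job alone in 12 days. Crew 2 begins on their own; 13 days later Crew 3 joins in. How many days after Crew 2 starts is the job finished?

175/11 days

In the first 13 days Crew 2 alone does 13/21 of the job, leaving 8/21.
Once everyone is working, combined rate: 1/21 + 1/12 = (4 + 7)/84 = 11/84 per day.
Remaining 8/21 at 11/84 per day takes 32/11 days.
Total from the start = 13 + 32/11 = 175/11 days.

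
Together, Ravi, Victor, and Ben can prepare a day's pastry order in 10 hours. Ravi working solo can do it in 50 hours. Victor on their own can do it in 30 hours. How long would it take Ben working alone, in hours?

Combined rate is 1/10 per hour.
Known contribution: 1/50 + 1/30 = (3 + 5)/150 = 8/150 = 4/75 per hour.
So Ben's rate is 1/10 − 4/75 = 7/150, meaning 150/7 hours alone.

150/7 hours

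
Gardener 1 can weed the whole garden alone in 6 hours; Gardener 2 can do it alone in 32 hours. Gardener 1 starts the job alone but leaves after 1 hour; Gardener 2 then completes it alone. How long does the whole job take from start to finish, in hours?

83/3 hours

In 1 hour Gardener 1 does 1/6 of the job, leaving 5/6.
Gardener 2 works at 1/32 per hour, so finishing takes 5/6 ÷ 1/32 = 80/3 hours.
Total time = 1 + 80/3 = 83/3 hours.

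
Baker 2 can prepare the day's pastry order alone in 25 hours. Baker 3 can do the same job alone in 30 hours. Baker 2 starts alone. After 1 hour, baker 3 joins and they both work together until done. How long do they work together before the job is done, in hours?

144/11 hours

In the first 1 hour baker 2 alone does 1/25 of the job, leaving 24/25.
Once everyone is working, combined rate: 1/25 + 1/30 = (6 + 5)/150 = 11/150 per hour.
Remaining 24/25 at 11/150 per hour takes 144/11 hours.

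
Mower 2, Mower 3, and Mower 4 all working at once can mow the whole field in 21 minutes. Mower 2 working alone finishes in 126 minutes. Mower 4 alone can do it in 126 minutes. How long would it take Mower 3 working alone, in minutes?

Combined rate is 1/21 per minute.
Known contribution: 1/126 + 1/126 = (1 + 1)/126 = 2/126 = 1/63 per minute.
So Mower 3's rate is 1/21 − 1/63 = 2/63, meaning 63/2 minutes alone.

63/2 minutes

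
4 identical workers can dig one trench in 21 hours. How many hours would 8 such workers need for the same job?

Total work is 4·21 = 84 worker-hours.
With 8 workers: 84/8 = 21/2 hours.

21/2 hours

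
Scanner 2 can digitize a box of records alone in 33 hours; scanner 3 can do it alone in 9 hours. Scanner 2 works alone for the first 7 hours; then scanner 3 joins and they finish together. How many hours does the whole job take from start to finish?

88/7 hours

In 7 hours scanner 2 does 7/33 of the job, leaving 26/33.
Scanner 2 and scanner 3 together work at 14/99 per hour, so finishing takes 26/33 ÷ 14/99 = 39/7 hours.
Total time = 7 + 39/7 = 88/7 hours.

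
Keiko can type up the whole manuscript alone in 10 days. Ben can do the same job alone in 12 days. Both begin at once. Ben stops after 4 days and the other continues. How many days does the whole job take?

In the first 4 days the combined rate is 11/60, so 11/15 of the job is done, leaving 4/15.
After Ben leaves the rate is 1/10 per day; the remaining 4/15 takes 8/3 days.
Total = 4 + 8/3 = 20/3 days.

20/3 days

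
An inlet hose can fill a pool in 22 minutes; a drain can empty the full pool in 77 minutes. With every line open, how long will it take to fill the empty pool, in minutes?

154/5 minutes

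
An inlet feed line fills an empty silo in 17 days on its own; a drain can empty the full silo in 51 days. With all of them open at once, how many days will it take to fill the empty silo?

Net rate = 1/17 − 1/51 = (3 − 1)/51 = 2/51 per day.
Filling time = 1 ÷ (2/51) = 51/2 days.

51/2 days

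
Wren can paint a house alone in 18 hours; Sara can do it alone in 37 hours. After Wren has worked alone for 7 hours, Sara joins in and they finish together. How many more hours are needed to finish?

In 7 hours Wren does 7/18 of the job, leaving 11/18.
Wren and Sara together work at 55/666 per hour, so finishing takes 11/18 ÷ 55/666 = 37/5 hours.

37/5 hours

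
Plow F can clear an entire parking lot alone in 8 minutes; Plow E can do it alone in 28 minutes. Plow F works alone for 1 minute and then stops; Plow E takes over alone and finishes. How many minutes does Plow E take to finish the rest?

49/2 minutes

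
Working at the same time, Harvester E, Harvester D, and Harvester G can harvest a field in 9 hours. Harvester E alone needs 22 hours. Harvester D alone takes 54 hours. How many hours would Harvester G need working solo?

Combined rate is 1/9 per hour.
Known contribution: 1/22 + 1/54 = (27 + 11)/594 = 38/594 = 19/297 per hour.
So Harvester G's rate is 1/9 − 19/297 = 14/297, meaning 297/14 hours alone.

297/14 hours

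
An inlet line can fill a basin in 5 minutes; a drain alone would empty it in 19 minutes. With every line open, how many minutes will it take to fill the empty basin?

95/14 minutes

Net rate = 1/5 − 1/19 = (19 − 5)/95 = 14/95 per minute.
Filling time = 1 ÷ (14/95) = 95/14 minutes.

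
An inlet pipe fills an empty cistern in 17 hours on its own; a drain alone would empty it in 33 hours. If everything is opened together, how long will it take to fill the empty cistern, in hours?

Net rate = 1/17 − 1/33 = (33 − 17)/561 = 16/561 per hour.
Filling time = 1 ÷ (16/561) = 561/16 hours.

561/16 hours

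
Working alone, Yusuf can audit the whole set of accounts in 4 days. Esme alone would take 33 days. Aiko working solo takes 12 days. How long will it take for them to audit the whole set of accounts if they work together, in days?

11/4 days

Combined rate: 1/4 + 1/33 + 1/12 = (33 + 4 + 11)/132 = 48/132 = 4/11 per day.
Time = 1 ÷ (4/11) = 11/4 days.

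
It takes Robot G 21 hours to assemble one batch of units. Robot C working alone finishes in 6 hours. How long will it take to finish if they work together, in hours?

14/3 hours

With two workers the combined time is the product over the sum: 21·6/(21+6) = 126/27 = 14/3 hours.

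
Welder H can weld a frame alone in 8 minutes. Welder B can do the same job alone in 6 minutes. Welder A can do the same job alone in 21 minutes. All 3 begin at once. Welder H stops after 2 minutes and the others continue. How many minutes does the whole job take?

7/2 minutes

In the first 2 minutes the combined rate is 19/56, so 19/28 of the job is done, leaving 9/28.
After welder H leaves the rate is 3/14 per minute; the remaining 9/28 takes 3/2 minutes.
Total = 2 + 3/2 = 7/2 minutes.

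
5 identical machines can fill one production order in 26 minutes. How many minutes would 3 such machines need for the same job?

130/3 minutes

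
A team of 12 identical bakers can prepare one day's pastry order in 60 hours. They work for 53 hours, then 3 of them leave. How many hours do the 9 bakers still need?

One baker does 1/720 of the job per hour.
After 53 hours with 12 bakers, 53/60 is done (7/60 left).
With 9 bakers the rate is 9/720 = 1/80, so the rest takes 7/60 ÷ 1/80 = 28/3 hours.

28/3 hours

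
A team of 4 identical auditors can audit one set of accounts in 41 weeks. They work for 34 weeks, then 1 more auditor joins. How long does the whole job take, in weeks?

198/5 weeks

One auditor does 1/164 of the job per week.
After 34 weeks with 4 auditors, 34/41 is done (7/41 left).
With 5 auditors the rate is 5/164, so the rest takes 7/41 ÷ 5/164 = 28/5 weeks.
Total = 34 + 28/5 = 198/5 weeks.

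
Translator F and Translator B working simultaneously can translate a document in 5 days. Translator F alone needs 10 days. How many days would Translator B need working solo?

10 days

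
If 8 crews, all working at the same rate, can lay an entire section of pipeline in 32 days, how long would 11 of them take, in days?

256/11 days

Total work is 8·32 = 256 crew-days.
With 11 crews: 256/11 days.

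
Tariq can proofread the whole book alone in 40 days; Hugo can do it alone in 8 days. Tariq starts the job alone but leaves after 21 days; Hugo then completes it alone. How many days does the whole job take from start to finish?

In 21 days Tariq does 21/40 of the job, leaving 19/40.
Hugo works at 1/8 per day, so finishing takes 19/40 ÷ 1/8 = 19/5 days.
Total time = 21 + 19/5 = 124/5 days.

124/5 days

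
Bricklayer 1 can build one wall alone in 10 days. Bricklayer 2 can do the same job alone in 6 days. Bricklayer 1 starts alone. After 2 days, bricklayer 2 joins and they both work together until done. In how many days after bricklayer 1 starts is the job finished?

In the first 2 days bricklayer 1 alone does 2/10 = 1/5 of the job, leaving 4/5.
Once everyone is working, combined rate: 1/10 + 1/6 = (3 + 5)/30 = 8/30 = 4/15 per day.
Remaining 4/5 at 4/15 per day takes 3 days.
Total from the start = 2 + 3 = 5 days.

5 days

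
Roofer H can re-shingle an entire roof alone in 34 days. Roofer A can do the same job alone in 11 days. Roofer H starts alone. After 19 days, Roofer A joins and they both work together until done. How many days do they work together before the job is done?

In the first 19 days Roofer H alone does 19/34 of the job, leaving 15/34.
Once everyone is working, combined rate: 1/34 + 1/11 = (11 + 34)/374 = 45/374 per day.
Remaining 15/34 at 45/374 per day takes 11/3 days.

11/3 days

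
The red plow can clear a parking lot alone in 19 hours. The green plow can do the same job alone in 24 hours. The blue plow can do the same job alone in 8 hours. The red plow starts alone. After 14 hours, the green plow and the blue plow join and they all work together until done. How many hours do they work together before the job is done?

6/5 hours

In the first 14 hours the red plow alone does 14/19 of the job, leaving 5/19.
Once everyone is working, combined rate: 1/19 + 1/24 + 1/8 = (24 + 19 + 57)/456 = 100/456 = 25/114 per hour.
Remaining 5/19 at 25/114 per hour takes 6/5 hours.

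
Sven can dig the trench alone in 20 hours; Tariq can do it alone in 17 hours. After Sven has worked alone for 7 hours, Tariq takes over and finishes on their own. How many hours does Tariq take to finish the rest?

In 7 hours Sven does 7/20 of the job, leaving 13/20.
Tariq works at 1/17 per hour, so finishing takes 13/20 ÷ 1/17 = 221/20 hours.

221/20 hours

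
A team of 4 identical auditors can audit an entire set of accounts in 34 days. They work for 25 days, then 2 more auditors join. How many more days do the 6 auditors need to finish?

6 days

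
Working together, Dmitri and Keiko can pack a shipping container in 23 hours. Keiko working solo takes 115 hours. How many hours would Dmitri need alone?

115/4 hours

Combined rate is 1/23 per hour.
Known contribution: 1/115 per hour.
So Dmitri's rate is 1/23 − 1/115 = 4/115, meaning 115/4 hours alone.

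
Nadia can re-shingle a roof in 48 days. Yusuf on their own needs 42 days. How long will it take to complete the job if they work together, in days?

Combined rate: 1/48 + 1/42 = (7 + 8)/336 = 15/336 = 5/112 per day.
Time = 1 ÷ (5/112) = 112/5 days.

112/5 days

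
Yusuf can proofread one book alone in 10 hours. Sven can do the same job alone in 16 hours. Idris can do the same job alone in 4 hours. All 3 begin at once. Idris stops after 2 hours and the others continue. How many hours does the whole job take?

40/13 hours

In the first 2 hours the combined rate is 33/80, so 33/40 of the job is done, leaving 7/40.
After Idris leaves the rate is 13/80 per hour; the remaining 7/40 takes 14/13 hours.
Total = 2 + 14/13 = 40/13 hours.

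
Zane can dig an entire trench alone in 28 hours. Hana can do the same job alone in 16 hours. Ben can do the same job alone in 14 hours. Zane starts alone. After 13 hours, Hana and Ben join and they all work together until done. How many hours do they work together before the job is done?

60/19 hours

In the first 13 hours Zane alone does 13/28 of the job, leaving 15/28.
Once everyone is working, combined rate: 1/28 + 1/16 + 1/14 = (4 + 7 + 8)/112 = 19/112 per hour.
Remaining 15/28 at 19/112 per hour takes 60/19 hours.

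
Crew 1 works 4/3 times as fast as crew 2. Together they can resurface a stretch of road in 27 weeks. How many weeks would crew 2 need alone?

Let crew 2's rate be r; then crew 1's rate is (4/3)r, so together (4/3 + 1)r = (7/3)r = 1/27.
Thus r = 1/63 per week.
Crew 2 alone: 63 weeks; crew 1 alone: 189/4 weeks.

63 weeks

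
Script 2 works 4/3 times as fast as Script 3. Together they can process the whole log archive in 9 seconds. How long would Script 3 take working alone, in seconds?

21 seconds

Let Script 3's rate be r; then Script 2's rate is (4/3)r, so together (4/3 + 1)r = (7/3)r = 1/9.
Thus r = 1/21 per second.
Script 3 alone: 21 seconds; Script 2 alone: 63/4 seconds.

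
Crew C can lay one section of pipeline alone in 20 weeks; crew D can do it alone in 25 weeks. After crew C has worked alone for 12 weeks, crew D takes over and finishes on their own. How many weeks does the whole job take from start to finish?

22 weeks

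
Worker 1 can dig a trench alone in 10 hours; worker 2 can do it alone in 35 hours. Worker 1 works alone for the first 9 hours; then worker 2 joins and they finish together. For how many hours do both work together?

In 9 hours worker 1 does 9/10 of the job, leaving 1/10.
Worker 1 and worker 2 together work at 9/70 per hour, so finishing takes 1/10 ÷ 9/70 = 7/9 hours.

7/9 hours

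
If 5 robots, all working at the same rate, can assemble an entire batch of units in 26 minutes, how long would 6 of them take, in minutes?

65/3 minutes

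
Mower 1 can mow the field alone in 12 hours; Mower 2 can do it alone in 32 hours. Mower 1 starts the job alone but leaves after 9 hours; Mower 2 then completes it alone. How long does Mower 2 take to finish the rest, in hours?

In 9 hours Mower 1 does 9/12 = 3/4 of the job, leaving 1/4.
Mower 2 works at 1/32 per hour, so finishing takes 1/4 ÷ 1/32 = 8 hours.

8 hours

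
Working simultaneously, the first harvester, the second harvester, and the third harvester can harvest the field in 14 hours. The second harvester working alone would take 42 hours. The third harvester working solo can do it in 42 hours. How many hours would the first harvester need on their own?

42 hours

Combined rate is 1/14 per hour.
Known contribution: 1/42 + 1/42 = (1 + 1)/42 = 2/42 = 1/21 per hour.
So the first harvester's rate is 1/14 − 1/21 = 1/42, meaning 42 hours alone.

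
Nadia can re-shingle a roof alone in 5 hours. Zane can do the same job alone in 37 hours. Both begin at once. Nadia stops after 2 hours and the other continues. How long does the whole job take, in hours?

111/5 hours

In the first 2 hours the combined rate is 42/185, so 84/185 of the job is done, leaving 101/185.
After Nadia leaves the rate is 1/37 per hour; the remaining 101/185 takes 101/5 hours.
Total = 2 + 101/5 = 111/5 hours.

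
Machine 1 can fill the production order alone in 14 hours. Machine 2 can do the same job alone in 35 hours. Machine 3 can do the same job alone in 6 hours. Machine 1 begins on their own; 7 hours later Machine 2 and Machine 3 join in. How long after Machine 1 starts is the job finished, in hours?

In the first 7 hours Machine 1 alone does 7/14 = 1/2 of the job, leaving 1/2.
Once everyone is working, combined rate: 1/14 + 1/35 + 1/6 = (15 + 6 + 35)/210 = 56/210 = 4/15 per hour.
Remaining 1/2 at 4/15 per hour takes 15/8 hours.
Total from the start = 7 + 15/8 = 71/8 hours.

71/8 hours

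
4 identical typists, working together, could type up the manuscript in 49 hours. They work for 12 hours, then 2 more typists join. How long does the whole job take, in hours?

110/3 hours

One typist does 1/196 of the job per hour.
After 12 hours with 4 typists, 12/49 is done (37/49 left).
With 6 typists the rate is 6/196 = 3/98, so the rest takes 37/49 ÷ 3/98 = 74/3 hours.
Total = 12 + 74/3 = 110/3 hours.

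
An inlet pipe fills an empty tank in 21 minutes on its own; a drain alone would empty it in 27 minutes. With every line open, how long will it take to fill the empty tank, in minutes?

189/2 minutes

Net rate = 1/21 − 1/27 = (9 − 7)/189 = 2/189 per minute.
Filling time = 1 ÷ (2/189) = 189/2 minutes.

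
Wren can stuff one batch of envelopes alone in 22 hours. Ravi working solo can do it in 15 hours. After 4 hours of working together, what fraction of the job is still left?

91/165

Combined rate: 1/22 + 1/15 = (15 + 22)/330 = 37/330 per hour.
In 4 hours they complete 4·37/330 = 74/165 of the job.
So 91/165 remains.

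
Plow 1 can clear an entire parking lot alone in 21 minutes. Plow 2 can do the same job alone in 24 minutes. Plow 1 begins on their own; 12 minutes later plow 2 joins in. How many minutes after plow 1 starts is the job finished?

84/5 minutes

In the first 12 minutes plow 1 alone does 12/21 = 4/7 of the job, leaving 3/7.
Once everyone is working, combined rate: 1/21 + 1/24 = (8 + 7)/168 = 15/168 = 5/56 per minute.
Remaining 3/7 at 5/56 per minute takes 24/5 minutes.
Total from the start = 12 + 24/5 = 84/5 minutes.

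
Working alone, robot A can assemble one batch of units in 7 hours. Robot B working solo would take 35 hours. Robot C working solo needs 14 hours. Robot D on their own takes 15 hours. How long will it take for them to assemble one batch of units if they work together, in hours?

42/13 hours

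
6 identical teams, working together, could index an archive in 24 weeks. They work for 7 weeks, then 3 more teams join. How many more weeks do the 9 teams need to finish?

34/3 weeks

One team does 1/144 of the job per week.
After 7 weeks with 6 teams, 7/24 is done (17/24 left).
With 9 teams the rate is 9/144 = 1/16, so the rest takes 17/24 ÷ 1/16 = 34/3 weeks.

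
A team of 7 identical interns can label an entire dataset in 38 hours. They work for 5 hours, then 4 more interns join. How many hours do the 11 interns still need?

One intern does 1/266 of the job per hour.
After 5 hours with 7 interns, 5/38 is done (33/38 left).
With 11 interns the rate is 11/266, so the rest takes 33/38 ÷ 11/266 = 21 hours.

21 hours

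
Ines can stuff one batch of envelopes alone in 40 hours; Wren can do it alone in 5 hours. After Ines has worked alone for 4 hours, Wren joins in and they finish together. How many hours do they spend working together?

4 hours

In 4 hours Ines does 4/40 = 1/10 of the job, leaving 9/10.
Ines and Wren together work at 9/40 per hour, so finishing takes 9/10 ÷ 9/40 = 4 hours.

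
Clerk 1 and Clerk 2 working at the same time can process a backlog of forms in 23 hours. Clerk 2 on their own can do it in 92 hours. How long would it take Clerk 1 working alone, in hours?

92/3 hours

Combined rate is 1/23 per hour.
Known contribution: 1/92 per hour.
So Clerk 1's rate is 1/23 − 1/92 = 3/92, meaning 92/3 hours alone.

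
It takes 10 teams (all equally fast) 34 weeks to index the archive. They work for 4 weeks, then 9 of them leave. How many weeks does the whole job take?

One team does 1/340 of the job per week.
After 4 weeks with 10 teams, 2/17 is done (15/17 left).
With 1 team the rate is 1/340, so the rest takes 15/17 ÷ 1/340 = 300 weeks.
Total = 4 + 300 = 304 weeks.

304 weeks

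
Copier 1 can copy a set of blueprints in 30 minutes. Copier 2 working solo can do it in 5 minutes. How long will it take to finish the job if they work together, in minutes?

Combined rate: 1/30 + 1/5 = (1 + 6)/30 = 7/30 per minute.
Time = 1 ÷ (7/30) = 30/7 minutes.

30/7 minutes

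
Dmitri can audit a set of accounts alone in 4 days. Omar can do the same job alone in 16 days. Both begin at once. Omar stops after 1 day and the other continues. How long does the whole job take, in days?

In the first 1 day the combined rate is 5/16, so 5/16 of the job is done, leaving 11/16.
After Omar leaves the rate is 1/4 per day; the remaining 11/16 takes 11/4 days.
Total = 1 + 11/4 = 15/4 days.

15/4 days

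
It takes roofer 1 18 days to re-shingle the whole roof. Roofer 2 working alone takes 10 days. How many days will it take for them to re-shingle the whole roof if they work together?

Combined rate: 1/18 + 1/10 = (5 + 9)/90 = 14/90 = 7/45 per day.
Time = 1 ÷ (7/45) = 45/7 days.

45/7 days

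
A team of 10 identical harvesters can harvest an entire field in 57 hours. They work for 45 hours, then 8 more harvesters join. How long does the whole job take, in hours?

155/3 hours

One harvester does 1/570 of the job per hour.
After 45 hours with 10 harvesters, 15/19 is done (4/19 left).
With 18 harvesters the rate is 18/570 = 3/95, so the rest takes 4/19 ÷ 3/95 = 20/3 hours.
Total = 45 + 20/3 = 155/3 hours.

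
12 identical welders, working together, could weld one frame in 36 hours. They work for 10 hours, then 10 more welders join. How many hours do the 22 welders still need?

One welder does 1/432 of the job per hour.
After 10 hours with 12 welders, 5/18 is done (13/18 left).
With 22 welders the rate is 22/432 = 11/216, so the rest takes 13/18 ÷ 11/216 = 156/11 hours.

156/11 hours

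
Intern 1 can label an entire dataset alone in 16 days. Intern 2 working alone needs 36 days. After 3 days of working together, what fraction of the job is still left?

Combined rate: 1/16 + 1/36 = (9 + 4)/144 = 13/144 per day.
In 3 days they complete 3·13/144 = 13/48 of the job.
So 35/48 remains.

35/48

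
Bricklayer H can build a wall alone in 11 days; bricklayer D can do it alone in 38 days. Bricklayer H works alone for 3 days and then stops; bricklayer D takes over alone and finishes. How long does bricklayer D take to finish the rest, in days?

In 3 days bricklayer H does 3/11 of the job, leaving 8/11.
Bricklayer D works at 1/38 per day, so finishing takes 8/11 ÷ 1/38 = 304/11 days.

304/11 days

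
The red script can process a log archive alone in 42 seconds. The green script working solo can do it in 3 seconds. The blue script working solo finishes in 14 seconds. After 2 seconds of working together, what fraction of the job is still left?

1/7

Combined rate: 1/42 + 1/3 + 1/14 = (1 + 14 + 3)/42 = 18/42 = 3/7 per second.
In 2 seconds they complete 2·3/7 = 6/7 of the job.
So 1/7 remains.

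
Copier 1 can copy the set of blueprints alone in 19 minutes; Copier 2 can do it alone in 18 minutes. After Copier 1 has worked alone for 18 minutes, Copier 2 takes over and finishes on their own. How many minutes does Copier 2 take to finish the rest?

18/19 minutes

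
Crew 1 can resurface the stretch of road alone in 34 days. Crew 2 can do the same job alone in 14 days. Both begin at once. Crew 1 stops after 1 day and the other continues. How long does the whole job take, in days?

231/17 days

In the first 1 day the combined rate is 12/119, so 12/119 of the job is done, leaving 107/119.
After crew 1 leaves the rate is 1/14 per day; the remaining 107/119 takes 214/17 days.
Total = 1 + 214/17 = 231/17 days.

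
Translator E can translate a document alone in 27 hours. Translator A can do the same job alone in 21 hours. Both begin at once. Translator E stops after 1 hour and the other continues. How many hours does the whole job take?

182/9 hours

In the first 1 hour the combined rate is 16/189, so 16/189 of the job is done, leaving 173/189.
After translator E leaves the rate is 1/21 per hour; the remaining 173/189 takes 173/9 hours.
Total = 1 + 173/9 = 182/9 hours.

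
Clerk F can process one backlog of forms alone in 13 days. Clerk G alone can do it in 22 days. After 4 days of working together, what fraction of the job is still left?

73/143

Combined rate: 1/13 + 1/22 = (22 + 13)/286 = 35/286 per day.
In 4 days they complete 4·35/286 = 70/143 of the job.
So 73/143 remains.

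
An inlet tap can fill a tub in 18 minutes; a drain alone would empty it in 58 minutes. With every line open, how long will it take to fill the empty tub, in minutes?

261/10 minutes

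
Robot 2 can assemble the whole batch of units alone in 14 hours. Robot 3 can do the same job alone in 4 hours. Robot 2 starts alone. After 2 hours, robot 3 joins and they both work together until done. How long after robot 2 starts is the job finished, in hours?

In the first 2 hours robot 2 alone does 2/14 = 1/7 of the job, leaving 6/7.
Once everyone is working, combined rate: 1/14 + 1/4 = (2 + 7)/28 = 9/28 per hour.
Remaining 6/7 at 9/28 per hour takes 8/3 hours.
Total from the start = 2 + 8/3 = 14/3 hours.

14/3 hours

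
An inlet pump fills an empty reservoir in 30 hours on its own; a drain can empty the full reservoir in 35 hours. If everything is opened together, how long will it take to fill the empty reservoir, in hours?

Net rate = 1/30 − 1/35 = (7 − 6)/210 = 1/210 per hour.
Filling time = 1 ÷ (1/210) = 210 hours.

210 hours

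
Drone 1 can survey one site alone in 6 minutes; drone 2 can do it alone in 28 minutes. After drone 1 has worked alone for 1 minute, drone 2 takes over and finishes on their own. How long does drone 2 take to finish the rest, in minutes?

In 1 minute drone 1 does 1/6 of the job, leaving 5/6.
Drone 2 works at 1/28 per minute, so finishing takes 5/6 ÷ 1/28 = 70/3 minutes.

70/3 minutes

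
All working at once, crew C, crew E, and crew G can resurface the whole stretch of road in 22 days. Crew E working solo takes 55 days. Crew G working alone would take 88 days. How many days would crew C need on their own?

440/7 days

Combined rate is 1/22 per day.
Known contribution: 1/55 + 1/88 = (8 + 5)/440 = 13/440 per day.
So crew C's rate is 1/22 − 13/440 = 7/440, meaning 440/7 days alone.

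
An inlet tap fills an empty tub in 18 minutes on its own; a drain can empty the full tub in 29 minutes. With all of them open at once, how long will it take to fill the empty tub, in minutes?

522/11 minutes

Net rate = 1/18 − 1/29 = (29 − 18)/522 = 11/522 per minute.
Filling time = 1 ÷ (11/522) = 522/11 minutes.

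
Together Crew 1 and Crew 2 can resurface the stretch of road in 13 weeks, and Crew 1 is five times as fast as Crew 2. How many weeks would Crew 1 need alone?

Let Crew 2's rate be r; then Crew 1's rate is 5r, so together (5 + 1)r = 6r = 1/13.
Thus r = 1/78 per week.
Crew 2 alone: 78 weeks; Crew 1 alone: 78/5 weeks.

78/5 weeks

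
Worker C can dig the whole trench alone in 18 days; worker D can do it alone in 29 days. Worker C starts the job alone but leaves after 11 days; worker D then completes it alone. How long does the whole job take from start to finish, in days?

In 11 days worker C does 11/18 of the job, leaving 7/18.
Worker D works at 1/29 per day, so finishing takes 7/18 ÷ 1/29 = 203/18 days.
Total time = 11 + 203/18 = 401/18 days.

401/18 days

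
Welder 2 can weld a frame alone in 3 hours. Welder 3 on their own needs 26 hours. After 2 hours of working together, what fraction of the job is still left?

10/39

Combined rate: 1/3 + 1/26 = (26 + 3)/78 = 29/78 per hour.
In 2 hours they complete 2·29/78 = 29/39 of the job.
So 10/39 remains.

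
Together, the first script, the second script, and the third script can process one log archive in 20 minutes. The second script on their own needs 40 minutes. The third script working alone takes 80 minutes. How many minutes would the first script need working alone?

Combined rate is 1/20 per minute.
Known contribution: 1/40 + 1/80 = (2 + 1)/80 = 3/80 per minute.
So the first script's rate is 1/20 − 3/80 = 1/80, meaning 80 minutes alone.

80 minutes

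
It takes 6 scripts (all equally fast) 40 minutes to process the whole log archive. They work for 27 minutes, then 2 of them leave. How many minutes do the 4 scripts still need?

One script does 1/240 of the job per minute.
After 27 minutes with 6 scripts, 27/40 is done (13/40 left).
With 4 scripts the rate is 4/240 = 1/60, so the rest takes 13/40 ÷ 1/60 = 39/2 minutes.

39/2 minutes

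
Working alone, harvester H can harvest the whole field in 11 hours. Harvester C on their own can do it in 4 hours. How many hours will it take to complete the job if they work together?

44/15 hours

Combined rate: 1/11 + 1/4 = (4 + 11)/44 = 15/44 per hour.
Time = 1 ÷ (15/44) = 44/15 hours.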